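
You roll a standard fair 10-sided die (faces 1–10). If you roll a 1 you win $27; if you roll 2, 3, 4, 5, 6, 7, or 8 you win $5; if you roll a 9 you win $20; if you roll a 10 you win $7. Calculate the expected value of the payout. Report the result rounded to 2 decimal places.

$8.90

E[payout] = (7/10)·5 + (1/10)·7 + (1/10)·20 + (1/10)·27 = 89/10
≈ $8.90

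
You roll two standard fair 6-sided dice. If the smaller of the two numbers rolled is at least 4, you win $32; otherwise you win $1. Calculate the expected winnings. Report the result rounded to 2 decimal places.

E[payout] = (3/4)·1 + (1/4)·32 = 35/4
≈ $8.75

$8.75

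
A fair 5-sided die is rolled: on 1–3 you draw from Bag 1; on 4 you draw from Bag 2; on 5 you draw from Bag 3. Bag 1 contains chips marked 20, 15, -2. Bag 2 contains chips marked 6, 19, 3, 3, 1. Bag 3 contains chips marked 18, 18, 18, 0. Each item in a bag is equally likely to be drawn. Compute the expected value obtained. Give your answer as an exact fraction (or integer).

529/50

E[X | Bag 1] = (20 + 15 − 2)/3 = 11
E[X | Bag 2] = (6 + 19 + 3 + 3 + 1)/5 = 32/5
E[X | Bag 3] = (18 + 18 + 18 + 0)/4 = 27/2
E[X] = (3/5)·11 + (1/5)·32/5 + (1/5)·27/2 = 529/50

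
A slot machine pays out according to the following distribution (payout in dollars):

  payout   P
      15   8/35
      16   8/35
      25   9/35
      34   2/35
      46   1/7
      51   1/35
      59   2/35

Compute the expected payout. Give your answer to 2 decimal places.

E[X] = (8/35)·15 + (8/35)·16 + (9/35)·25 + (2/35)·34 + (1/7)·46 + (1/35)·51 + (2/35)·59
     = 188/7 ≈ 26.86

$26.86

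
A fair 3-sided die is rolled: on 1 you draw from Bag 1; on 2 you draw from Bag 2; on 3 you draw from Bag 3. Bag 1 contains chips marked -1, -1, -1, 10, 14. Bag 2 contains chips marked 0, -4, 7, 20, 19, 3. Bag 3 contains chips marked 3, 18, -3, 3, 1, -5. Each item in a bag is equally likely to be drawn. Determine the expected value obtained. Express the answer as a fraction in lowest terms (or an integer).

218/45

E[X | Bag 1] = (-1 − 1 − 1 + 10 + 14)/5 = 21/5
E[X | Bag 2] = (0 − 4 + 7 + 20 + 19 + 3)/6 = 15/2
E[X | Bag 3] = (3 + 18 − 3 + 3 + 1 − 5)/6 = 17/6
E[X] = (1/3)·21/5 + (1/3)·15/2 + (1/3)·17/6 = 218/45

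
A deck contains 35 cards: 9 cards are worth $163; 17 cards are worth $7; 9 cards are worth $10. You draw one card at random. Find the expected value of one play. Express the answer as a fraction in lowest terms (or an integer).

1676/35 dollars

E[payout] = (9/35)·163 + (17/35)·7 + (9/35)·10 = 1676/35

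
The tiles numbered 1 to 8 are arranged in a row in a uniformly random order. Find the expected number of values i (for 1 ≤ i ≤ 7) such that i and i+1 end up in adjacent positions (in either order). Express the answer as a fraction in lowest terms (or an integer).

For each i ∈ {1,…,7}, let Xᵢ = 1 if i and i+1 are adjacent. P(Xᵢ=1) = 2·(8−1)!/8! = 2/8.
By linearity, E[ΣXᵢ] = (7)·(2/8) = 7/4.

7/4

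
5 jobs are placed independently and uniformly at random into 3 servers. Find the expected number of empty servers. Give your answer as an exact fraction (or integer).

Let Xⱼ=1 if server j is empty. P(Xⱼ=1) = ((3-1)/3)^5 = 32/243.
By linearity, E[#empty] = 3·32/243 = 32/81.

32/81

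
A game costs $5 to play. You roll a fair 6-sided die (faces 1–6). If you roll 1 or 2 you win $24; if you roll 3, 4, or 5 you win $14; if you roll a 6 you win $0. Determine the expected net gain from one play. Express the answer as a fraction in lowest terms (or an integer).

$10

E[payout] = (1/6)·0 + (1/2)·14 + (1/3)·24 = 15
Expected profit = 15 − 5 = 10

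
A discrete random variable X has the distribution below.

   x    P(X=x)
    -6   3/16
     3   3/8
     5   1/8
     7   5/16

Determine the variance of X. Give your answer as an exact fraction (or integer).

5287/256

E[X] = (3/16)·(-6) + (3/8)·3 + (1/8)·5 + (5/16)·7 = 45/16
E[X²] = (3/16)·36 + (3/8)·9 + (1/8)·25 + (5/16)·49 = 457/16
Var(X) = 457/16 − (45/16)² = 5287/256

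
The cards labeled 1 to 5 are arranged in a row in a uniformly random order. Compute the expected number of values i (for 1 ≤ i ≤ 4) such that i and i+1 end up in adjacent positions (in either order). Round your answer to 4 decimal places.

1.6000

For each i ∈ {1,…,4}, let Xᵢ = 1 if i and i+1 are adjacent. P(Xᵢ=1) = 2·(5−1)!/5! = 2/5.
By linearity, E[ΣXᵢ] = (4)·(2/5) = 8/5.
≈ 1.6000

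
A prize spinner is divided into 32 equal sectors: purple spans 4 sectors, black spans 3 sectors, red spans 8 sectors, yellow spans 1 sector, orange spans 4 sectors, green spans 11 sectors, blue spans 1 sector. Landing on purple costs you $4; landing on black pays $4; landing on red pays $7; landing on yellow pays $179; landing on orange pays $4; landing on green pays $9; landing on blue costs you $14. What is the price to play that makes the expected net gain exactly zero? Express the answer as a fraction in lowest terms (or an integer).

83/8 dollars

E[payout] = (4/32)·(-4) + (3/32)·4 + (8/32)·7 + (1/32)·179 + (4/32)·4 + (11/32)·9 + (1/32)·(-14) = 83/8
Fair fee = E[payout] = 83/8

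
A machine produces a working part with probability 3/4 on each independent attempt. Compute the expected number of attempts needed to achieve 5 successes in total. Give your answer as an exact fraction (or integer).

By linearity (sum of 5 independent geometric waits), E[trials] = 5/p = 5/(3/4) = 20/3.

20/3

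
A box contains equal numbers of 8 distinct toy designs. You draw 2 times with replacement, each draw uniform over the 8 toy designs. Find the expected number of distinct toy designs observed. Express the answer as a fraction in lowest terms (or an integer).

15/8

Let Xⱼ=1 if type j appears at least once. P(Xⱼ=1) = 1 − ((8−1)/8)^2 = 15/64.
E[#distinct] = 8·15/64 = 15/8.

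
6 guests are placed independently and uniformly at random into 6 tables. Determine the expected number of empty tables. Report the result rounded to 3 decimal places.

2.009

Let Xⱼ=1 if table j is empty. P(Xⱼ=1) = ((6-1)/6)^6 = 15625/46656.
By linearity, E[#empty] = 6·15625/46656 = 15625/7776.
≈ 2.009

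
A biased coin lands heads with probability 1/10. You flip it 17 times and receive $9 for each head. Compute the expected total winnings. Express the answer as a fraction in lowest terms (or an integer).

E[#heads] = 17·1/10 = 17/10 (linearity over flips).
E[winnings] = 9·17/10 = 153/10.

153/10 dollars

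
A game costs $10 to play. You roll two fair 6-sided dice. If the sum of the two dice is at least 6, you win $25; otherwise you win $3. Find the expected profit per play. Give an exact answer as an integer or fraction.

E[payout] = (5/18)·3 + (13/18)·25 = 170/9
Expected profit = 170/9 − 10 = 80/9

80/9 dollars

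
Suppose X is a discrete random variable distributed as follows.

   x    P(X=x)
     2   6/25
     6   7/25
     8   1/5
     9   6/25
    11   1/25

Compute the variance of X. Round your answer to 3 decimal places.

E[X] = (6/25)·2 + (7/25)·6 + (1/5)·8 + (6/25)·9 + (1/25)·11 = 159/25
E[X²] = (6/25)·4 + (7/25)·36 + (1/5)·64 + (6/25)·81 + (1/25)·121 = 1203/25
Var(X) = 1203/25 − (159/25)² = 4794/625 ≈ 7.670

7.670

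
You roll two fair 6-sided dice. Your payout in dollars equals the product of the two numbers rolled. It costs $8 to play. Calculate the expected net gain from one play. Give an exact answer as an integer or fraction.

Distribution of the product of the two numbers rolled: 1 w.p. 1/36, 2 w.p. 1/18, 3 w.p. 1/18, 4 w.p. 1/12, 5 w.p. 1/18, 6 w.p. 1/9, …
E[payout] = (1/36)·1 + (1/18)·2 + (1/18)·3 + (1/12)·4 + (1/18)·5 + (1/9)·6 + (1/18)·8 + (1/36)·9 + (1/18)·10 + (1/9)·12 + (1/18)·15 + (1/36)·16 + (1/18)·18 + (1/18)·20 + (1/18)·24 + (1/36)·25 + (1/18)·30 + (1/36)·36 = 49/4
Expected profit = 49/4 − 8 = 17/4

17/4 dollars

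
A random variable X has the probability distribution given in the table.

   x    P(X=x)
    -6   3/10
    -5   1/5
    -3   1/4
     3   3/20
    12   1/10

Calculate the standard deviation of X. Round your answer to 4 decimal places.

5.4945

E[X] = -19/10, E[X²] = 169/5
Var(X) = E[X²] − (E[X])² = 169/5 − 361/100 = 3019/100
SD(X) = √(3019/100) ≈ 5.4945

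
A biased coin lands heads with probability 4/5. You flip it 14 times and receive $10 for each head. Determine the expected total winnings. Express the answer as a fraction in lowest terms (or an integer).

$112

E[#heads] = 14·4/5 = 56/5 (linearity over flips).
E[winnings] = 10·56/5 = 112.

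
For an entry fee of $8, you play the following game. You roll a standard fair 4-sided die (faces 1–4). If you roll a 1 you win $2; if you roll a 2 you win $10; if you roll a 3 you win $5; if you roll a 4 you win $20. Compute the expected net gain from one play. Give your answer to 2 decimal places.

$1.25

E[payout] = (1/4)·2 + (1/4)·5 + (1/4)·10 + (1/4)·20 = 37/4
Expected profit = 37/4 − 8 = 5/4 ≈ $1.25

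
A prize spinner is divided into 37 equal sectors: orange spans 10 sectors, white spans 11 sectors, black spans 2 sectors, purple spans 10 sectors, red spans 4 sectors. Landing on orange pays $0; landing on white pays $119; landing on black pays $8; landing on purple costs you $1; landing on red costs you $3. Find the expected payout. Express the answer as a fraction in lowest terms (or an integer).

1303/37 dollars

E[payout] = (10/37)·0 + (11/37)·119 + (2/37)·8 + (10/37)·(-1) + (4/37)·(-3) = 1303/37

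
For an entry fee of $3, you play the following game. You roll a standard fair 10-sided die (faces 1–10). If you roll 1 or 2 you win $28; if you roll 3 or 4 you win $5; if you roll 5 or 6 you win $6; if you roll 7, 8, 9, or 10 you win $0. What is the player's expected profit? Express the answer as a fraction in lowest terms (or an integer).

24/5 dollars

E[payout] = (2/5)·0 + (1/5)·5 + (1/5)·6 + (1/5)·28 = 39/5
Expected profit = 39/5 − 3 = 24/5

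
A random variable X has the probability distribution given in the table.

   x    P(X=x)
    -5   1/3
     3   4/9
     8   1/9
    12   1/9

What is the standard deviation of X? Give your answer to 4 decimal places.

E[X] = 17/9, E[X²] = 319/9
Var(X) = E[X²] − (E[X])² = 319/9 − 289/81 = 2582/81
SD(X) = √(2582/81) ≈ 5.6459

5.6459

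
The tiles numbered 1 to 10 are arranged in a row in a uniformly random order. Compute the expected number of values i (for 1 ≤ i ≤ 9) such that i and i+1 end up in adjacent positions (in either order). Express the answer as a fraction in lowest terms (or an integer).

For each i ∈ {1,…,9}, let Xᵢ = 1 if i and i+1 are adjacent. P(Xᵢ=1) = 2·(10−1)!/10! = 2/10.
By linearity, E[ΣXᵢ] = (9)·(2/10) = 9/5.

9/5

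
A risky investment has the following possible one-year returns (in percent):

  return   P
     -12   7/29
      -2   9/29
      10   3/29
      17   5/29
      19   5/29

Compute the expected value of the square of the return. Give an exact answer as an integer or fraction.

E[X²] = (7/29)·144 + (9/29)·4 + (3/29)·100 + (5/29)·289 + (5/29)·361
     = 4594/29

4594/29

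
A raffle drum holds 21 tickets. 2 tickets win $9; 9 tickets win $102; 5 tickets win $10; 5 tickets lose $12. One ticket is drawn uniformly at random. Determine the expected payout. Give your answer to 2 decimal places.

$44.10

E[payout] = (2/21)·9 + (9/21)·102 + (5/21)·10 + (5/21)·(-12) = 926/21
≈ $44.10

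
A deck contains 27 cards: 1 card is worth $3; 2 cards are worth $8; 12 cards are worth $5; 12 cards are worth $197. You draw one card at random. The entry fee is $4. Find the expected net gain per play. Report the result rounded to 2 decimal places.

E[payout] = (1/27)·3 + (2/27)·8 + (12/27)·5 + (12/27)·197 = 2443/27
Expected profit = 2443/27 − 4 = 2335/27 ≈ $86.48

$86.48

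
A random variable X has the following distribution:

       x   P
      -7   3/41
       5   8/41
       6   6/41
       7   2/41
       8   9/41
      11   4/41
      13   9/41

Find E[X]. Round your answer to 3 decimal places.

E[X] = (3/41)·(-7) + (8/41)·5 + (6/41)·6 + (2/41)·7 + (9/41)·8 + (4/41)·11 + (9/41)·13
     = 302/41 ≈ 7.366

7.366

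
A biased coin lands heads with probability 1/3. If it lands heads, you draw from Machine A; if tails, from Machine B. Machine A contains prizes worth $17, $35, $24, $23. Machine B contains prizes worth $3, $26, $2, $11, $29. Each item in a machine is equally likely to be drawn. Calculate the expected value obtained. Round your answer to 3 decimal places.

E[X | Machine A] = (17 + 35 + 24 + 23)/4 = 99/4
E[X | Machine B] = (3 + 26 + 2 + 11 + 29)/5 = 71/5
E[X] = (1/3)·99/4 + (2/3)·71/5 = 1063/60 ≈ 17.717

$17.717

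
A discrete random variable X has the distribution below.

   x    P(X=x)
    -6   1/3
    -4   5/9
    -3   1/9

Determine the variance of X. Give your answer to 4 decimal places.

1.1358

E[X] = (1/3)·(-6) + (5/9)·(-4) + (1/9)·(-3) = -41/9
E[X²] = (1/3)·36 + (5/9)·16 + (1/9)·9 = 197/9
Var(X) = 197/9 − (-41/9)² = 92/81 ≈ 1.1358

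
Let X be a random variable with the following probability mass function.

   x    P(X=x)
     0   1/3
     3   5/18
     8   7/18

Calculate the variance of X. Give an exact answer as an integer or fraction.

3833/324

E[X] = (1/3)·0 + (5/18)·3 + (7/18)·8 = 71/18
E[X²] = (1/3)·0 + (5/18)·9 + (7/18)·64 = 493/18
Var(X) = 493/18 − (71/18)² = 3833/324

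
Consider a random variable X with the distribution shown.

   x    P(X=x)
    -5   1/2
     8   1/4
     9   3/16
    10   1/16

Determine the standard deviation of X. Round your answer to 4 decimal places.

6.8303

E[X] = 29/16, E[X²] = 799/16
Var(X) = E[X²] − (E[X])² = 799/16 − 841/256 = 11943/256
SD(X) = √(11943/256) ≈ 6.8303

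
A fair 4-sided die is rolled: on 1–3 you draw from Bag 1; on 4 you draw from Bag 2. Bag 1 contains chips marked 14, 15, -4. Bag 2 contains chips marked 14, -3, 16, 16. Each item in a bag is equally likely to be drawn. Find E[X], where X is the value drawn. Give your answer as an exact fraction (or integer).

143/16

E[X | Bag 1] = (14 + 15 − 4)/3 = 25/3
E[X | Bag 2] = (14 − 3 + 16 + 16)/4 = 43/4
E[X] = (3/4)·25/3 + (1/4)·43/4 = 143/16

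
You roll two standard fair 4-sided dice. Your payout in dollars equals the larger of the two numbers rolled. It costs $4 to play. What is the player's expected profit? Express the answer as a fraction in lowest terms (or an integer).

-7/8 dollars

Distribution of the larger of the two numbers rolled: 1 w.p. 1/16, 2 w.p. 3/16, 3 w.p. 5/16, 4 w.p. 7/16
E[payout] = (1/16)·1 + (3/16)·2 + (5/16)·3 + (7/16)·4 = 25/8
Expected profit = 25/8 − 4 = -7/8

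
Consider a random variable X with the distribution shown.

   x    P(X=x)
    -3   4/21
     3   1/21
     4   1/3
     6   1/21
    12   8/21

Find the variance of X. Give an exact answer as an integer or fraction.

13604/441

E[X] = (4/21)·(-3) + (1/21)·3 + (1/3)·4 + (1/21)·6 + (8/21)·12 = 121/21
E[X²] = (4/21)·9 + (1/21)·9 + (1/3)·16 + (1/21)·36 + (8/21)·144 = 1345/21
Var(X) = 1345/21 − (121/21)² = 13604/441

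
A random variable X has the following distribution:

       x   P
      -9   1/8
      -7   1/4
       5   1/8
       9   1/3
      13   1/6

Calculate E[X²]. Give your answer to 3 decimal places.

E[X²] = (1/8)·81 + (1/4)·49 + (1/8)·25 + (1/3)·81 + (1/6)·169
     = 242/3 ≈ 80.667

80.667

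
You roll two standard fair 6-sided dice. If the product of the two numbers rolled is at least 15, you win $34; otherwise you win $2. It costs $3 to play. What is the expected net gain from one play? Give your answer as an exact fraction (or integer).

95/9 dollars

E[payout] = (23/36)·2 + (13/36)·34 = 122/9
Expected profit = 122/9 − 3 = 95/9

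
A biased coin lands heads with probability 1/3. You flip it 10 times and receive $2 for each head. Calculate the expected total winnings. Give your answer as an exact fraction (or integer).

20/3 dollars

E[#heads] = 10·1/3 = 10/3 (linearity over flips).
E[winnings] = 2·10/3 = 20/3.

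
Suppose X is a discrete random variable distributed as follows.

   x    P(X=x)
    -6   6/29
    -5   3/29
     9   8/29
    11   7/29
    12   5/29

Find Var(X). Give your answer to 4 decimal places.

56.7301

E[X] = (6/29)·(-6) + (3/29)·(-5) + (8/29)·9 + (7/29)·11 + (5/29)·12 = 158/29
E[X²] = (6/29)·36 + (3/29)·25 + (8/29)·81 + (7/29)·121 + (5/29)·144 = 2506/29
Var(X) = 2506/29 − (158/29)² = 47710/841 ≈ 56.7301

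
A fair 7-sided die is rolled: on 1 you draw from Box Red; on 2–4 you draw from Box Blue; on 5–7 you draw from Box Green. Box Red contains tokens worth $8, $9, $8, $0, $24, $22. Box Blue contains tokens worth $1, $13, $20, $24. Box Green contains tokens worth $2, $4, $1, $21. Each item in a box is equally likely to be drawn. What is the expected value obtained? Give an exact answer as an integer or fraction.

E[X | Box Red] = (8 + 9 + 8 + 0 + 24 + 22)/6 = 71/6
E[X | Box Blue] = (1 + 13 + 20 + 24)/4 = 29/2
E[X | Box Green] = (2 + 4 + 1 + 21)/4 = 7
E[X] = (1/7)·71/6 + (3/7)·29/2 + (3/7)·7 = 229/21

229/21 dollars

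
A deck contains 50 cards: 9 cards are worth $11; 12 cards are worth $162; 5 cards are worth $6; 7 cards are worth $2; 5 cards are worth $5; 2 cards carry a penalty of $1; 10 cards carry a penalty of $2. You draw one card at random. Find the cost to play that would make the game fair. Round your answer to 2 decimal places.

$41.80

E[payout] = (9/50)·11 + (12/50)·162 + (5/50)·6 + (7/50)·2 + (5/50)·5 + (2/50)·(-1) + (10/50)·(-2) = 209/5
Fair fee = E[payout] = 209/5 ≈ $41.80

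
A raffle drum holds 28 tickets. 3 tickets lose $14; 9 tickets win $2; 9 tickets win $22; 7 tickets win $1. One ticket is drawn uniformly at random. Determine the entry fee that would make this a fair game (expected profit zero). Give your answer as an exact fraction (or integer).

181/28 dollars

E[payout] = (3/28)·(-14) + (9/28)·2 + (9/28)·22 + (7/28)·1 = 181/28
Fair fee = E[payout] = 181/28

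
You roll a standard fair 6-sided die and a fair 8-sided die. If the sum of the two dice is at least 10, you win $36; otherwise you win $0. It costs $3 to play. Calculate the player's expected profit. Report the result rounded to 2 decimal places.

$8.25

E[payout] = (11/16)·0 + (5/16)·36 = 45/4
Expected profit = 45/4 − 3 = 33/4 ≈ $8.25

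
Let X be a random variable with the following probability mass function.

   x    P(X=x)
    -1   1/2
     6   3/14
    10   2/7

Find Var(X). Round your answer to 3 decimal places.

23.515

E[X] = (1/2)·(-1) + (3/14)·6 + (2/7)·10 = 51/14
E[X²] = (1/2)·1 + (3/14)·36 + (2/7)·100 = 515/14
Var(X) = 515/14 − (51/14)² = 4609/196 ≈ 23.515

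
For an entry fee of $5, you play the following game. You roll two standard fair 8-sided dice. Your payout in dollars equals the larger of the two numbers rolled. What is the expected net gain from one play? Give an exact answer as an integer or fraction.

13/16 dollars

Distribution of the larger of the two numbers rolled: 1 w.p. 1/64, 2 w.p. 3/64, 3 w.p. 5/64, 4 w.p. 7/64, 5 w.p. 9/64, 6 w.p. 11/64, …
E[payout] = (1/64)·1 + (3/64)·2 + (5/64)·3 + (7/64)·4 + (9/64)·5 + (11/64)·6 + (13/64)·7 + (15/64)·8 = 93/16
Expected profit = 93/16 − 5 = 13/16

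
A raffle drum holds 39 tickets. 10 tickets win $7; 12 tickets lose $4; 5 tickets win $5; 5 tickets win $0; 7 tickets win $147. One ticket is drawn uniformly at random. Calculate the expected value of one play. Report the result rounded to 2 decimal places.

E[payout] = (10/39)·7 + (12/39)·(-4) + (5/39)·5 + (5/39)·0 + (7/39)·147 = 1076/39
≈ $27.59

$27.59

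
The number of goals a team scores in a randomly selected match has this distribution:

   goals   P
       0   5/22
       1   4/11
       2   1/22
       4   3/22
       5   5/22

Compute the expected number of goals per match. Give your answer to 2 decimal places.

2.14

E[X] = (5/22)·0 + (4/11)·1 + (1/22)·2 + (3/22)·4 + (5/22)·5
     = 47/22 ≈ 2.14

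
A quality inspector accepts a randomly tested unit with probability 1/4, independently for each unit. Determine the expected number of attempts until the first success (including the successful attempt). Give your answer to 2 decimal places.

For a geometric distribution, E[trials] = 1/p = 1/(1/4) = 4.
≈ 4.00

4.00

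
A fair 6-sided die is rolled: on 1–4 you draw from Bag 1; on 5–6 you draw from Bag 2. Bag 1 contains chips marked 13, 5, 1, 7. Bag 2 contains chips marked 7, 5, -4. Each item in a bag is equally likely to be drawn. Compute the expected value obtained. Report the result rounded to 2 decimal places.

E[X | Bag 1] = (13 + 5 + 1 + 7)/4 = 13/2
E[X | Bag 2] = (7 + 5 − 4)/3 = 8/3
E[X] = (2/3)·13/2 + (1/3)·8/3 = 47/9 ≈ 5.22

5.22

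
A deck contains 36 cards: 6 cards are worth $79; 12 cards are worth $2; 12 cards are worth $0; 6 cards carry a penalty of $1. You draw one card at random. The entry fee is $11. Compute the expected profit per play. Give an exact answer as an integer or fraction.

E[payout] = (6/36)·79 + (12/36)·2 + (12/36)·0 + (6/36)·(-1) = 41/3
Expected profit = 41/3 − 11 = 8/3

8/3 dollars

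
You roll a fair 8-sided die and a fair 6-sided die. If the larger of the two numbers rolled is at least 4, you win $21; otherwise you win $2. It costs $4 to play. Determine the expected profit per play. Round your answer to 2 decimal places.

E[payout] = (3/16)·2 + (13/16)·21 = 279/16
Expected profit = 279/16 − 4 = 215/16 ≈ $13.44

$13.44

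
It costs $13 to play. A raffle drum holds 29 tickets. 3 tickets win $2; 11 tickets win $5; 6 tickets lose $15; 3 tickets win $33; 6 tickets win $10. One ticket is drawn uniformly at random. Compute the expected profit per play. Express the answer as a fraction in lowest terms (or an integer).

-247/29 dollars

E[payout] = (3/29)·2 + (11/29)·5 + (6/29)·(-15) + (3/29)·33 + (6/29)·10 = 130/29
Expected profit = 130/29 − 13 = -247/29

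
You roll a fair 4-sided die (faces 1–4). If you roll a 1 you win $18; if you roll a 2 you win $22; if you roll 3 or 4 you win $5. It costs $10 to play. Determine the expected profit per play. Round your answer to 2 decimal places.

$2.50

E[payout] = (1/2)·5 + (1/4)·18 + (1/4)·22 = 25/2
Expected profit = 25/2 − 10 = 5/2 ≈ $2.50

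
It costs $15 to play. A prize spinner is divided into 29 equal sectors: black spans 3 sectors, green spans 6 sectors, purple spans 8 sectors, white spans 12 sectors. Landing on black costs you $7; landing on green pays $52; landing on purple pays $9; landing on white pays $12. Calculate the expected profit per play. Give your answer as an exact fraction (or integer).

72/29 dollars

E[payout] = (3/29)·(-7) + (6/29)·52 + (8/29)·9 + (12/29)·12 = 507/29
Expected profit = 507/29 − 15 = 72/29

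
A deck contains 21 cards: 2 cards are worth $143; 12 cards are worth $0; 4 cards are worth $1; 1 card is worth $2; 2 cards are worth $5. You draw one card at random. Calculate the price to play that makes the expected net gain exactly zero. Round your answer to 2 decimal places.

$14.38

E[payout] = (2/21)·143 + (12/21)·0 + (4/21)·1 + (1/21)·2 + (2/21)·5 = 302/21
Fair fee = E[payout] = 302/21 ≈ $14.38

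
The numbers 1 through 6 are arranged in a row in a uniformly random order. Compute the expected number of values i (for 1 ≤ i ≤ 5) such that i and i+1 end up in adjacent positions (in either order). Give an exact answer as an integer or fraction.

For each i ∈ {1,…,5}, let Xᵢ = 1 if i and i+1 are adjacent. P(Xᵢ=1) = 2·(6−1)!/6! = 2/6.
By linearity, E[ΣXᵢ] = (5)·(2/6) = 5/3.

5/3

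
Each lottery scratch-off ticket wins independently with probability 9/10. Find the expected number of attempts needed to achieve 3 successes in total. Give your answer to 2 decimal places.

By linearity (sum of 3 independent geometric waits), E[trials] = 3/p = 3/(9/10) = 10/3.
≈ 3.33

3.33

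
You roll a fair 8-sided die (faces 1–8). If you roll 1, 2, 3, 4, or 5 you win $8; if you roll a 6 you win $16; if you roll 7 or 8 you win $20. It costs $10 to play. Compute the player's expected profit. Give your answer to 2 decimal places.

E[payout] = (5/8)·8 + (1/8)·16 + (1/4)·20 = 12
Expected profit = 12 − 10 = 2 ≈ $2.00

$2.00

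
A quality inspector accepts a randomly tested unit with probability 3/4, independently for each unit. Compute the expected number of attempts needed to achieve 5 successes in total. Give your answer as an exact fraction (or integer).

20/3

By linearity (sum of 5 independent geometric waits), E[trials] = 5/p = 5/(3/4) = 20/3.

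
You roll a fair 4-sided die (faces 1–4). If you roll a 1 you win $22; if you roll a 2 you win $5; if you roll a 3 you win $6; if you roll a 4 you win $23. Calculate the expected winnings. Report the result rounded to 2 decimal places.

E[payout] = (1/4)·5 + (1/4)·6 + (1/4)·22 + (1/4)·23 = 14
≈ $14.00

$14.00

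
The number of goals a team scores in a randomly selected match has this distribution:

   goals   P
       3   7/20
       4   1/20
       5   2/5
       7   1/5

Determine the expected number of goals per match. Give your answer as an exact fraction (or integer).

E[X] = (7/20)·3 + (1/20)·4 + (2/5)·5 + (1/5)·7
     = 93/20

93/20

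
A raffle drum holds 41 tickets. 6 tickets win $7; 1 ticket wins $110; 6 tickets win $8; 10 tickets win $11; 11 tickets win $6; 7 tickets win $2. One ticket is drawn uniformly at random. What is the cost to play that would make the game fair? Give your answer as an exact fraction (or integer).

390/41 dollars

E[payout] = (6/41)·7 + (1/41)·110 + (6/41)·8 + (10/41)·11 + (11/41)·6 + (7/41)·2 = 390/41
Fair fee = E[payout] = 390/41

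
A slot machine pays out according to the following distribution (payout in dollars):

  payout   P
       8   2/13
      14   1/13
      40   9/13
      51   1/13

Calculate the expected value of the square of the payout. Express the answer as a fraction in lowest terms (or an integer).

17325/13

E[X²] = (2/13)·64 + (1/13)·196 + (9/13)·1600 + (1/13)·2601
     = 17325/13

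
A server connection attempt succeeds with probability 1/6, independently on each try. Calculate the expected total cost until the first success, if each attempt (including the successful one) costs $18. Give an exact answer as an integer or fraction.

E[#attempts] = 1/p = 6; E[cost] = 18·6 = 108.

$108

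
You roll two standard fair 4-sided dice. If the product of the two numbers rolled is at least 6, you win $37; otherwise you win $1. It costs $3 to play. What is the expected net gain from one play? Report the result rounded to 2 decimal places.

$16.00

E[payout] = (1/2)·1 + (1/2)·37 = 19
Expected profit = 19 − 3 = 16 ≈ $16.00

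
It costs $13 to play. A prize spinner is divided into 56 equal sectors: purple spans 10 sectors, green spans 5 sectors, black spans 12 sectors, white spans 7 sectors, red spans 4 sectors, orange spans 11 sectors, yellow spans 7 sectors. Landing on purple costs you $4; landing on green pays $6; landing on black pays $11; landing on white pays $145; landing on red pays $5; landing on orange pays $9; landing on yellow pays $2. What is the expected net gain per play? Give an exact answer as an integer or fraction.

271/28 dollars

E[payout] = (10/56)·(-4) + (5/56)·6 + (12/56)·11 + (7/56)·145 + (4/56)·5 + (11/56)·9 + (7/56)·2 = 635/28
Expected profit = 635/28 − 13 = 271/28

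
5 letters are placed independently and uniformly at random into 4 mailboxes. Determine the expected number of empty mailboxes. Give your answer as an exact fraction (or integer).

243/256

Let Xⱼ=1 if mailbox j is empty. P(Xⱼ=1) = ((4-1)/4)^5 = 243/1024.
By linearity, E[#empty] = 4·243/1024 = 243/256.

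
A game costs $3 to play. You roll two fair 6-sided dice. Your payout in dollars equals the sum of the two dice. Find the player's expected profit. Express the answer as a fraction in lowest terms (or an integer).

$4

Distribution of the sum of the two dice: 2 w.p. 1/36, 3 w.p. 1/18, 4 w.p. 1/12, 5 w.p. 1/9, 6 w.p. 5/36, 7 w.p. 1/6, …
E[payout] = (1/36)·2 + (1/18)·3 + (1/12)·4 + (1/9)·5 + (5/36)·6 + (1/6)·7 + (5/36)·8 + (1/9)·9 + (1/12)·10 + (1/18)·11 + (1/36)·12 = 7
Expected profit = 7 − 3 = 4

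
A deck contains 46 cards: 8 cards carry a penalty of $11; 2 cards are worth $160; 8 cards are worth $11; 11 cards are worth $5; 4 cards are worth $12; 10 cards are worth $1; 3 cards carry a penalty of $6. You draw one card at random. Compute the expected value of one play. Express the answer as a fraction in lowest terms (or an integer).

E[payout] = (8/46)·(-11) + (2/46)·160 + (8/46)·11 + (11/46)·5 + (4/46)·12 + (10/46)·1 + (3/46)·(-6) = 415/46

415/46 dollars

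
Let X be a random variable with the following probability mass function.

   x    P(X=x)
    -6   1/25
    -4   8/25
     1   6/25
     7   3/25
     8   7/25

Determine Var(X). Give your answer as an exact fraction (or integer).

E[X] = (1/25)·(-6) + (8/25)·(-4) + (6/25)·1 + (3/25)·7 + (7/25)·8 = 9/5
E[X²] = (1/25)·36 + (8/25)·16 + (6/25)·1 + (3/25)·49 + (7/25)·64 = 153/5
Var(X) = 153/5 − (9/5)² = 684/25

684/25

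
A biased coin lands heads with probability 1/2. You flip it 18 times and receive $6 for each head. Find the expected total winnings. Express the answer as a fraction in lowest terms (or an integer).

$54

E[#heads] = 18·1/2 = 9 (linearity over flips).
E[winnings] = 6·9 = 54.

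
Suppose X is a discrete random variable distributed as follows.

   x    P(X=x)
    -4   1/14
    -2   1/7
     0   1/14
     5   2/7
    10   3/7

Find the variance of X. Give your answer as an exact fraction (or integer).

E[X] = (1/14)·(-4) + (1/7)·(-2) + (1/14)·0 + (2/7)·5 + (3/7)·10 = 36/7
E[X²] = (1/14)·16 + (1/7)·4 + (1/14)·0 + (2/7)·25 + (3/7)·100 = 362/7
Var(X) = 362/7 − (36/7)² = 1238/49

1238/49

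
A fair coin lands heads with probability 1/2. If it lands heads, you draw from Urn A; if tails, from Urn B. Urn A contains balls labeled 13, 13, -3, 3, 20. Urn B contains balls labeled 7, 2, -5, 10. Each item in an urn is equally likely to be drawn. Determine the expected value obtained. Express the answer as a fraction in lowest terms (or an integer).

127/20

E[X | Urn A] = (13 + 13 − 3 + 3 + 20)/5 = 46/5
E[X | Urn B] = (7 + 2 − 5 + 10)/4 = 7/2
E[X] = (1/2)·46/5 + (1/2)·7/2 = 127/20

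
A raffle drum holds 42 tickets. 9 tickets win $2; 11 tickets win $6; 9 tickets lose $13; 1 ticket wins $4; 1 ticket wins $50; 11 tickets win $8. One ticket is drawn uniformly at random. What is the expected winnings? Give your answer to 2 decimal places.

E[payout] = (9/42)·2 + (11/42)·6 + (9/42)·(-13) + (1/42)·4 + (1/42)·50 + (11/42)·8 = 109/42
≈ $2.60

$2.60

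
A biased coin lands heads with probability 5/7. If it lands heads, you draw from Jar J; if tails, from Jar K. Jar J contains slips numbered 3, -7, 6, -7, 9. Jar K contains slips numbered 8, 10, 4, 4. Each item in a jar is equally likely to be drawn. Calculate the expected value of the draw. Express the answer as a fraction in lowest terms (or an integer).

E[X | Jar J] = (3 − 7 + 6 − 7 + 9)/5 = 4/5
E[X | Jar K] = (8 + 10 + 4 + 4)/4 = 13/2
E[X] = (5/7)·4/5 + (2/7)·13/2 = 17/7

17/7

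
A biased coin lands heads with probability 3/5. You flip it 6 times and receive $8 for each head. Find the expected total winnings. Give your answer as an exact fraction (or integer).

E[#heads] = 6·3/5 = 18/5 (linearity over flips).
E[winnings] = 8·18/5 = 144/5.

144/5 dollars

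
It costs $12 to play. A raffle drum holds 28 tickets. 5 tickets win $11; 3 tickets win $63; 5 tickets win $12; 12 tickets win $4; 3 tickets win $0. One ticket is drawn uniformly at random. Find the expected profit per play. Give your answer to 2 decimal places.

$0.57

E[payout] = (5/28)·11 + (3/28)·63 + (5/28)·12 + (12/28)·4 + (3/28)·0 = 88/7
Expected profit = 88/7 − 12 = 4/7 ≈ $0.57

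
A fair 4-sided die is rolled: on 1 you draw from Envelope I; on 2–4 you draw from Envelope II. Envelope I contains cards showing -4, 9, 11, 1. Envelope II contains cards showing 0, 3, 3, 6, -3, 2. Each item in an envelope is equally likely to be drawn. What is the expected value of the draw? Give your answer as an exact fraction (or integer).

E[X | Envelope I] = (-4 + 9 + 11 + 1)/4 = 17/4
E[X | Envelope II] = (0 + 3 + 3 + 6 − 3 + 2)/6 = 11/6
E[X] = (1/4)·17/4 + (3/4)·11/6 = 39/16

39/16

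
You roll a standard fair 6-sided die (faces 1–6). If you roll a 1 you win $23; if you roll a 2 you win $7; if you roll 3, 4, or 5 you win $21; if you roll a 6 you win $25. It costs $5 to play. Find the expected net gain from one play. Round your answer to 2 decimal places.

E[payout] = (1/6)·7 + (1/2)·21 + (1/6)·23 + (1/6)·25 = 59/3
Expected profit = 59/3 − 5 = 44/3 ≈ $14.67

$14.67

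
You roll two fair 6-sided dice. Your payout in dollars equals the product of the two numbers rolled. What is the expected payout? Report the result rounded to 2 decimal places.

Distribution of the product of the two numbers rolled: 1 w.p. 1/36, 2 w.p. 1/18, 3 w.p. 1/18, 4 w.p. 1/12, 5 w.p. 1/18, 6 w.p. 1/9, …
E[payout] = (1/36)·1 + (1/18)·2 + (1/18)·3 + (1/12)·4 + (1/18)·5 + (1/9)·6 + (1/18)·8 + (1/36)·9 + (1/18)·10 + (1/9)·12 + (1/18)·15 + (1/36)·16 + (1/18)·18 + (1/18)·20 + (1/18)·24 + (1/36)·25 + (1/18)·30 + (1/36)·36 = 49/4
≈ $12.25

$12.25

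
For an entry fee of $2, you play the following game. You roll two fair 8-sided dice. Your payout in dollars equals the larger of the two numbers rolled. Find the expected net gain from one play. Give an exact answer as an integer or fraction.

Distribution of the larger of the two numbers rolled: 1 w.p. 1/64, 2 w.p. 3/64, 3 w.p. 5/64, 4 w.p. 7/64, 5 w.p. 9/64, 6 w.p. 11/64, …
E[payout] = (1/64)·1 + (3/64)·2 + (5/64)·3 + (7/64)·4 + (9/64)·5 + (11/64)·6 + (13/64)·7 + (15/64)·8 = 93/16
Expected profit = 93/16 − 2 = 61/16

61/16 dollars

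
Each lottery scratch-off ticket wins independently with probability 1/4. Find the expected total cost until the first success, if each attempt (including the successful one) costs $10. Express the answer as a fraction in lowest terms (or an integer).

$40

E[#attempts] = 1/p = 4; E[cost] = 10·4 = 40.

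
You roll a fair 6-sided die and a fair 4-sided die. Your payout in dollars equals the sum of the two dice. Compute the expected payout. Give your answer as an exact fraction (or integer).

Distribution of the sum of the two dice: 2 w.p. 1/24, 3 w.p. 1/12, 4 w.p. 1/8, 5 w.p. 1/6, 6 w.p. 1/6, 7 w.p. 1/6, …
E[payout] = (1/24)·2 + (1/12)·3 + (1/8)·4 + (1/6)·5 + (1/6)·6 + (1/6)·7 + (1/8)·8 + (1/12)·9 + (1/24)·10 = 6

$6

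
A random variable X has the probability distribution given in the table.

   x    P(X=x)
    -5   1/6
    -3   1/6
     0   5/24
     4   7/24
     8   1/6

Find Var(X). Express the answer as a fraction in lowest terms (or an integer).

707/36

E[X] = (1/6)·(-5) + (1/6)·(-3) + (5/24)·0 + (7/24)·4 + (1/6)·8 = 7/6
E[X²] = (1/6)·25 + (1/6)·9 + (5/24)·0 + (7/24)·16 + (1/6)·64 = 21
Var(X) = 21 − (7/6)² = 707/36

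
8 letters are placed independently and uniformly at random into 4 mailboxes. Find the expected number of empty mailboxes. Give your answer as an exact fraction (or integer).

Let Xⱼ=1 if mailbox j is empty. P(Xⱼ=1) = ((4-1)/4)^8 = 6561/65536.
By linearity, E[#empty] = 4·6561/65536 = 6561/16384.

6561/16384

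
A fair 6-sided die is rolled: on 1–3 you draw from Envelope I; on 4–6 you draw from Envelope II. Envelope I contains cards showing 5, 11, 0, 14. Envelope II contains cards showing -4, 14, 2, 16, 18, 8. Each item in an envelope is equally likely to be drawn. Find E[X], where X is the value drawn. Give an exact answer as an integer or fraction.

E[X | Envelope I] = (5 + 11 + 0 + 14)/4 = 15/2
E[X | Envelope II] = (-4 + 14 + 2 + 16 + 18 + 8)/6 = 9
E[X] = (1/2)·15/2 + (1/2)·9 = 33/4

33/4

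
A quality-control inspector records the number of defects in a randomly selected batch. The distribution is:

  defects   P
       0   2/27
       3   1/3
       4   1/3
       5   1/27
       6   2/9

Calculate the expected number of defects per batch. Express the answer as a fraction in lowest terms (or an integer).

E[X] = (2/27)·0 + (1/3)·3 + (1/3)·4 + (1/27)·5 + (2/9)·6
     = 104/27

104/27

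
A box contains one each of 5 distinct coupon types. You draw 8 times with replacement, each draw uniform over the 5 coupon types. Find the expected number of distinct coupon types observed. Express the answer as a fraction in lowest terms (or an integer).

325089/78125

Let Xⱼ=1 if type j appears at least once. P(Xⱼ=1) = 1 − ((5−1)/5)^8 = 325089/390625.
E[#distinct] = 5·325089/390625 = 325089/78125.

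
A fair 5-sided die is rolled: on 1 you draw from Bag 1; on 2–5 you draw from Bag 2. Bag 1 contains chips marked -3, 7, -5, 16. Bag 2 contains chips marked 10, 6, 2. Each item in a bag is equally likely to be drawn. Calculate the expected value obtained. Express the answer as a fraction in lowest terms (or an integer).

E[X | Bag 1] = (-3 + 7 − 5 + 16)/4 = 15/4
E[X | Bag 2] = (10 + 6 + 2)/3 = 6
E[X] = (1/5)·15/4 + (4/5)·6 = 111/20

111/20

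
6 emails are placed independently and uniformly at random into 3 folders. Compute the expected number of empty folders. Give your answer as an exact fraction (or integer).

Let Xⱼ=1 if folder j is empty. P(Xⱼ=1) = ((3-1)/3)^6 = 64/729.
By linearity, E[#empty] = 3·64/729 = 64/243.

64/243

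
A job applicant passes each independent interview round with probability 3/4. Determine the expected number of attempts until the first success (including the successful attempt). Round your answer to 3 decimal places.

1.333

For a geometric distribution, E[trials] = 1/p = 1/(3/4) = 4/3.
≈ 1.333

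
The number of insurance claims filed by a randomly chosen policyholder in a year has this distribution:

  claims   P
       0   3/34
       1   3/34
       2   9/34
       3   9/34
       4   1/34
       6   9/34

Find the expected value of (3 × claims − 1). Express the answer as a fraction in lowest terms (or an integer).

E[3x-1] = (3/34)·(-1) + (3/34)·2 + (9/34)·5 + (9/34)·8 + (1/34)·11 + (9/34)·17
     = 142/17

142/17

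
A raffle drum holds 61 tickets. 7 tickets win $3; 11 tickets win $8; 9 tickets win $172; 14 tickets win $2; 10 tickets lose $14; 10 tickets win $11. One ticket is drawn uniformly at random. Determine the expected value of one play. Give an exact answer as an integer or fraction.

E[payout] = (7/61)·3 + (11/61)·8 + (9/61)·172 + (14/61)·2 + (10/61)·(-14) + (10/61)·11 = 1655/61

1655/61 dollars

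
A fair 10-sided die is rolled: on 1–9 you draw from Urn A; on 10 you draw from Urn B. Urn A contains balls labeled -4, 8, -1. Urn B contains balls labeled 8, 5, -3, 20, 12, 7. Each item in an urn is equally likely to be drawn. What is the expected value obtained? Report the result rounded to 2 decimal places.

E[X | Urn A] = (-4 + 8 − 1)/3 = 1
E[X | Urn B] = (8 + 5 − 3 + 20 + 12 + 7)/6 = 49/6
E[X] = (9/10)·1 + (1/10)·49/6 = 103/60 ≈ 1.72

1.72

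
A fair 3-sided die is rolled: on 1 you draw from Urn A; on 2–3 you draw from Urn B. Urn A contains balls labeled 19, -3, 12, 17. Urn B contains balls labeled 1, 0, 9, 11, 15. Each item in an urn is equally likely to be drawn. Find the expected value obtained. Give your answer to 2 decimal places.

E[X | Urn A] = (19 − 3 + 12 + 17)/4 = 45/4
E[X | Urn B] = (1 + 0 + 9 + 11 + 15)/5 = 36/5
E[X] = (1/3)·45/4 + (2/3)·36/5 = 171/20 ≈ 8.55

8.55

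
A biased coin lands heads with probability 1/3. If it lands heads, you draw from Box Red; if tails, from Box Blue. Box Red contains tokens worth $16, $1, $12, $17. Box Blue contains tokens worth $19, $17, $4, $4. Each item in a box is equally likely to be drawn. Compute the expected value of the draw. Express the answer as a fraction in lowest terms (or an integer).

67/6 dollars

E[X | Box Red] = (16 + 1 + 12 + 17)/4 = 23/2
E[X | Box Blue] = (19 + 17 + 4 + 4)/4 = 11
E[X] = (1/3)·23/2 + (2/3)·11 = 67/6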